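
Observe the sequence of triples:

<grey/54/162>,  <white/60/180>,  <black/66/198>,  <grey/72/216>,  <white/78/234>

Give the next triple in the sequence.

<black/84/252>

Shade: repeats grey → white → black, so grey, white, black, grey, white → black.
Second entry: 54, 60, 66, 72, 78 → 84 (+6 each step).
Third entry: 162, 180, 198, 216, 234 → 252 (always 3 × the second entry).
So the next triple is <black/84/252>.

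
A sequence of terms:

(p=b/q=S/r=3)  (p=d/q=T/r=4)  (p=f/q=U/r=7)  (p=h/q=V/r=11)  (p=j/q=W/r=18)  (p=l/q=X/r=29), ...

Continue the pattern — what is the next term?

P: letters move forward 2 places in the alphabet, so b, d, f, h, j, l → n.
Q: letters move forward 1 place in the alphabet, so S, T, U, V, W, X → Y.
R: 3, 4, 7, 11, 18, 29 → 47 (each term is the sum of the two before it).
Combining the parts gives (p=n/q=Y/r=47).

(p=n/q=Y/r=47)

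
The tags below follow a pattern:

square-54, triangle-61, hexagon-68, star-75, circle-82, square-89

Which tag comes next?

For the shape, repeats square → triangle → hexagon → star → circle: square, triangle, hexagon, star, circle, square → triangle.
For the second component, +7 each step: 54, 61, 68, 75, 82, 89 → 96.
So the next tag is triangle-96.

triangle-96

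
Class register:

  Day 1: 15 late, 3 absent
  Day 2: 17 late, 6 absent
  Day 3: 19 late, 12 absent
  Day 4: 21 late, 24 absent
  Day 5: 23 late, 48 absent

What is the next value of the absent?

96

Absent goes 3, 6, 12, 24, 48 → 96 (×2 each step).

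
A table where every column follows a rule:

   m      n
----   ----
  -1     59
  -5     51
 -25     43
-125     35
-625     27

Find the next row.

Column m: ×5 each step; -1, -5, -25, -125, -625 → -3125.
Column n: 59, 51, 43, 35, 27 → 19 (−8 each step).
Combining the parts gives -3125  19.

-3125  19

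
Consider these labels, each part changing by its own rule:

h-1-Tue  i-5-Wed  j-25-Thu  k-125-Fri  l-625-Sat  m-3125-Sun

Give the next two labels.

Letter: letters move forward 1 place in the alphabet; h, i, j, k, l, m → n → o.
Second component: ×5 each step; 1, 5, 25, 125, 625, 3125 → 15625 → 78125.
Day — runs through the weekdays Mon→Sun: Tue, Wed, Thu, Fri, Sat, Sun → Mon → Tue.
Putting the parts together: n-15625-Mon and then o-78125-Tue.

n-15625-Mon, o-78125-Tue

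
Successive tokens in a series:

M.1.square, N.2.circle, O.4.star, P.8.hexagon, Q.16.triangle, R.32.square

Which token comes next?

S.64.circle

Letter: letters move forward 1 place in the alphabet; M, N, O, P, Q, R → S.
Second component: 1, 2, 4, 8, 16, 32 → 64 (×2 each step).
Shape — repeats square → circle → star → hexagon → triangle: square, circle, star, hexagon, triangle, square → circle.
Putting it together: S.64.circle.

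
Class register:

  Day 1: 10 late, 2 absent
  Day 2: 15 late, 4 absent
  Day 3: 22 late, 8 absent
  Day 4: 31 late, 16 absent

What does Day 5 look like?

For the late, differences are 5, 7, 9, … (increasing by 2 each time): 10, 15, 22, 31 → 42.
Absent: 2, 4, 8, 16 → 32 (×2 each step).
Putting it together: 42 late, 32 absent.

42 late, 32 absent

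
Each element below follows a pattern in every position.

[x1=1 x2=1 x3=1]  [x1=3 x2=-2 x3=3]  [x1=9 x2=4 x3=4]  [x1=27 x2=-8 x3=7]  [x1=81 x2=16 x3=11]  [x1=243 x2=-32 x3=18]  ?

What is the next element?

X1: 1, 3, 9, 27, 81, 243 → 729 (×3 each step).
X2: ×(-2) each step; 1, -2, 4, -8, 16, -32 → 64.
For the x3, each term is the sum of the two before it: 1, 3, 4, 7, 11, 18 → 29.
So the next element is [x1=729 x2=64 x3=29].

[x1=729 x2=64 x3=29]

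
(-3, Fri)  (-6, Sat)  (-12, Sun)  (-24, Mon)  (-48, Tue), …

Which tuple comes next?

First value: -3, -6, -12, -24, -48 → -96 (×2 each step).
Day: Fri, Sat, Sun, Mon, Tue → Wed (runs through the weekdays Mon→Sun).
So the next tuple is (-96, Wed).

(-96, Wed)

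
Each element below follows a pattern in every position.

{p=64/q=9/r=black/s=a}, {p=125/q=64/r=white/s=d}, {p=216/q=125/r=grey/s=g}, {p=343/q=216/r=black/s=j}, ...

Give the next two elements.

{p=512/q=343/r=white/s=m}, {p=729/q=512/r=grey/s=p}

For the p, perfect cubes: 4³, 5³, 6³, …: 64, 125, 216, 343 → 512 → 729.
For the q, always the previous value of the p: 9, 64, 125, 216 → 343 → 512.
R: repeats black → white → grey; black, white, grey, black → white → grey.
S — letters move forward 3 places in the alphabet: a, d, g, j → m → p.
So the next two elements are {p=512/q=343/r=white/s=m} and {p=729/q=512/r=grey/s=p}.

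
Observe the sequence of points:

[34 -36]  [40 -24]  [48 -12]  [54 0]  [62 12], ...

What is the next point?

First entry — alternating steps +6, +8, +6, +8, …: 34, 40, 48, 54, 62 → 68.
Second entry — +12 each step: -36, -24, -12, 0, 12 → 24.
Combining the parts gives [68 24].

[68 24]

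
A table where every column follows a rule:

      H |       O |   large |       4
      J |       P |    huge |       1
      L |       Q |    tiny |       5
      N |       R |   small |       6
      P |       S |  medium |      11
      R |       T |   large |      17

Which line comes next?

T  U  huge  28

First letter: letters move forward 2 places in the alphabet; H, J, L, N, P, R → T.
Second letter — letters move forward 1 place in the alphabet: O, P, Q, R, S, T → U.
Size goes large, huge, tiny, small, medium, large → huge (repeats large → huge → tiny → small → medium).
Fourth component goes 4, 1, 5, 6, 11, 17 → 28 (each term is the sum of the two before it).
So the next line is T  U  huge  28.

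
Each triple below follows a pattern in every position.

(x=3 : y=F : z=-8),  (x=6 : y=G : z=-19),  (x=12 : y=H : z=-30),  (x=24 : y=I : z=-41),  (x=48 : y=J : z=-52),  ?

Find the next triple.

X — ×2 each step: 3, 6, 12, 24, 48 → 96.
Y: letters move forward 1 place in the alphabet, so F, G, H, I, J → K.
Z: −11 each step, so -8, -19, -30, -41, -52 → -63.
So the next triple is (x=96 : y=K : z=-63).

(x=96 : y=K : z=-63)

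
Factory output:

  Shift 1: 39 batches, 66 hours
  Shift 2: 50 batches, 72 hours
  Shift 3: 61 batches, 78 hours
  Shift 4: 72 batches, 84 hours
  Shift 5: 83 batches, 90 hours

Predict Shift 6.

Batches goes 39, 50, 61, 72, 83 → 94 (+11 each step).
Hours goes 66, 72, 78, 84, 90 → 96 (+6 each step).
Putting it together: 94 batches, 96 hours.

94 batches, 96 hours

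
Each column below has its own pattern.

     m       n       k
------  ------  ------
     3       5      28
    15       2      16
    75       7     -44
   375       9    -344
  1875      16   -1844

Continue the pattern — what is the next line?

Column m goes 3, 15, 75, 375, 1875 → 9375 (×5 each step).
For the column n, each term is the sum of the two before it: 5, 2, 7, 9, 16 → 25.
Column k: together with the column m always sums to 31; 28, 16, -44, -344, -1844 → -9344.
Combining the parts gives 9375  25  -9344.

9375  25  -9344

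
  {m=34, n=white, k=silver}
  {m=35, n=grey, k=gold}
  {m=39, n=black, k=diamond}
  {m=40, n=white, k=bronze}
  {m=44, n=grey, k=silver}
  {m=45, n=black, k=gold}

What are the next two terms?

M: alternating steps +1, +4, +1, +4, …, so 34, 35, 39, 40, 44, 45 → 49 → 50.
N goes white, grey, black, white, grey, black → white → grey (repeats white → grey → black).
K: silver, gold, diamond, bronze, silver, gold → diamond → bronze (repeats silver → gold → diamond → bronze).
So the next two terms are {m=49, n=white, k=diamond} and {m=50, n=grey, k=bronze}.

{m=49, n=white, k=diamond}, {m=50, n=grey, k=bronze}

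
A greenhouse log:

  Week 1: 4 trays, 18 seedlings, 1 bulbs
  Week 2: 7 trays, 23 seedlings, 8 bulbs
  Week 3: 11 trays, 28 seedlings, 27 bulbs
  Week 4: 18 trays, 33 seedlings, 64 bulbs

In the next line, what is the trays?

29

Trays — each term is the sum of the two before it: 4, 7, 11, 18 → 29.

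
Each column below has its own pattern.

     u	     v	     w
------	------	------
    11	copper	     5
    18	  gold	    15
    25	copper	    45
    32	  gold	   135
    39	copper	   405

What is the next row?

Column u: +7 each step; 11, 18, 25, 32, 39 → 46.
Column v goes copper, gold, copper, gold, copper → gold (alternates copper ↔ gold).
Column w: ×3 each step; 5, 15, 45, 135, 405 → 1215.
Putting it together: 46  gold  1215.

46  gold  1215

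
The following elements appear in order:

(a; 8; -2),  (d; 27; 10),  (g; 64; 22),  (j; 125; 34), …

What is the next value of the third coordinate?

46

For the third coordinate, +12 each step: -2, 10, 22, 34 → 46.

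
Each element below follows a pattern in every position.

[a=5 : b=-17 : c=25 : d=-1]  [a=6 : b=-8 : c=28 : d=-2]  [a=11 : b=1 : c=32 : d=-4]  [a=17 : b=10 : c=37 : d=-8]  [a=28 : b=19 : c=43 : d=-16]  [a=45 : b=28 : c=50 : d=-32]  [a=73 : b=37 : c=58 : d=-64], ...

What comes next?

[a=118 : b=46 : c=67 : d=-128]

For the a, each term is the sum of the two before it: 5, 6, 11, 17, 28, 45, 73 → 118.
B goes -17, -8, 1, 10, 19, 28, 37 → 46 (+9 each step).
C: differences are 3, 4, 5, … (increasing by 1 each time); 25, 28, 32, 37, 43, 50, 58 → 67.
D: ×2 each step, so -1, -2, -4, -8, -16, -32, -64 → -128.
Combining the parts gives [a=118 : b=46 : c=67 : d=-128].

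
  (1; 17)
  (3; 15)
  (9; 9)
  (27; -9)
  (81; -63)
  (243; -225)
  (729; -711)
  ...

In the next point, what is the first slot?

2187

First slot: 1, 3, 9, 27, 81, 243, 729 → 2187 (×3 each step).
Second slot: together with the first slot always sums to 18, so 17, 15, 9, -9, -63, -225, -711 → -2169.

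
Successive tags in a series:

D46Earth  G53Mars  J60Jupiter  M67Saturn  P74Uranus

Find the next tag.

S81Neptune

Letter goes D, G, J, M, P → S (letters move forward 3 places in the alphabet).
Second component: +7 each step, so 46, 53, 60, 67, 74 → 81.
Planet — runs through the planets Mercury→Neptune: Earth, Mars, Jupiter, Saturn, Uranus → Neptune.
Combining the parts gives S81Neptune.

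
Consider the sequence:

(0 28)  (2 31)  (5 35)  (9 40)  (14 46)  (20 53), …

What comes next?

First entry: differences are 2, 3, 4, … (increasing by 1 each time); 0, 2, 5, 9, 14, 20 → 27.
Second entry — differences are 3, 4, 5, … (increasing by 1 each time): 28, 31, 35, 40, 46, 53 → 61.
Putting it together: (27 61).

(27 61)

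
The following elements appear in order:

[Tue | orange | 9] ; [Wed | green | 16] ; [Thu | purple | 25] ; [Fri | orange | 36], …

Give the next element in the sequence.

[Sat | green | 49]

Day: runs through the weekdays Mon→Sun; Tue, Wed, Thu, Fri → Sat.
Colour: orange, green, purple, orange → green (repeats orange → green → purple).
Third coordinate: perfect squares: 3², 4², 5², …; 9, 16, 25, 36 → 49.
Combining the parts gives [Sat | green | 49].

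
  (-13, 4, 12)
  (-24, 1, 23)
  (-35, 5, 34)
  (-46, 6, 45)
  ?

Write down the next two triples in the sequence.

(-57, 11, 56), (-68, 17, 67)

First slot: −11 each step, so -13, -24, -35, -46 → -57 → -68.
Second slot: each term is the sum of the two before it, so 4, 1, 5, 6 → 11 → 17.
For the third slot, together with the first slot always sums to -1: 12, 23, 34, 45 → 56 → 67.
So the next two triples are (-57, 11, 56) and (-68, 17, 67).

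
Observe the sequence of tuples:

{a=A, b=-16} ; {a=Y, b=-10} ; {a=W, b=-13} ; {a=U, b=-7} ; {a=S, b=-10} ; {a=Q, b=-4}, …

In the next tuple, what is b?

-7

A: letters move back 2 places in the alphabet, wrapping A→Z; A, Y, W, U, S, Q → O.
B goes -16, -10, -13, -7, -10, -4 → -7 (alternating steps +6, −3, +6, −3, …).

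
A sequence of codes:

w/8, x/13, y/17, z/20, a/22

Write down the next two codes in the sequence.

Letter goes w, x, y, z, a → b → c (letters move forward 1 place in the alphabet, wrapping Z→A).
Second component — differences are 5, 4, 3, … (decreasing by 1 each time): 8, 13, 17, 20, 22 → 23 → 23.
So the next two codes are b/23 and c/23.

b/23 then c/23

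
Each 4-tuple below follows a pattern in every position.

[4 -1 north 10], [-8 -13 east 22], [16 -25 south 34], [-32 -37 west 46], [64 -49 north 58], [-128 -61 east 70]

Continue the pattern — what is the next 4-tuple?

First component — ×(-2) each step: 4, -8, 16, -32, 64, -128 → 256.
Second component: −12 each step; -1, -13, -25, -37, -49, -61 → -73.
For the direction, repeats north → east → south → west: north, east, south, west, north, east → south.
Fourth component: together with the second component always sums to 9; 10, 22, 34, 46, 58, 70 → 82.
So the next 4-tuple is [256 -73 south 82].

[256 -73 south 82]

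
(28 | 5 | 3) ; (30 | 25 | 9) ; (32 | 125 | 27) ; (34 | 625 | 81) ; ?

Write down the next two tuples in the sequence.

For the first component, +2 each step: 28, 30, 32, 34 → 36 → 38.
Second component: ×5 each step; 5, 25, 125, 625 → 3125 → 15625.
Third component: ×3 each step; 3, 9, 27, 81 → 243 → 729.
So the next two tuples are (36 | 3125 | 243) and (38 | 15625 | 729).

(36 | 3125 | 243), (38 | 15625 | 729)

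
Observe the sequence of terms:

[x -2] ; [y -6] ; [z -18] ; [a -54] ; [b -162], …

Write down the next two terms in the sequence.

Letter goes x, y, z, a, b → c → d (letters move forward 1 place in the alphabet, wrapping Z→A).
For the second coordinate, ×3 each step: -2, -6, -18, -54, -162 → -486 → -1458.
So the next two terms are [c -486] and [d -1458].

[c -486], [d -1458]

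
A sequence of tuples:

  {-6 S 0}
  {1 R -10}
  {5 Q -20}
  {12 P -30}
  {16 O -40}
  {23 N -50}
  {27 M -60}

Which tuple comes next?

{34 L -70}

For the first component, alternating steps +7, +4, +7, +4, …: -6, 1, 5, 12, 16, 23, 27 → 34.
Letter — letters move back 1 place in the alphabet: S, R, Q, P, O, N, M → L.
Third component: −10 each step; 0, -10, -20, -30, -40, -50, -60 → -70.
Combining the parts gives {34 L -70}.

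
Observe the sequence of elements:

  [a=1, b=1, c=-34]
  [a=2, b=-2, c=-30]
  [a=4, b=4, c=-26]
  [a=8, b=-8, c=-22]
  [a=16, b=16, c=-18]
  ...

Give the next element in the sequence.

A — ×2 each step: 1, 2, 4, 8, 16 → 32.
B: ×(-2) each step, so 1, -2, 4, -8, 16 → -32.
For the c, +4 each step: -34, -30, -26, -22, -18 → -14.
Combining the parts gives [a=32, b=-32, c=-14].

[a=32, b=-32, c=-14]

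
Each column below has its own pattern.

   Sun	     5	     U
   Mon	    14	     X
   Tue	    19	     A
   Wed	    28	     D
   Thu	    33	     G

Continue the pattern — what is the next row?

Fri  42  J

Day — runs through the weekdays Mon→Sun: Sun, Mon, Tue, Wed, Thu → Fri.
Second component: alternating steps +9, +5, +9, +5, …; 5, 14, 19, 28, 33 → 42.
Letter: U, X, A, D, G → J (letters move forward 3 places in the alphabet, wrapping Z→A).
Combining the parts gives Fri  42  J.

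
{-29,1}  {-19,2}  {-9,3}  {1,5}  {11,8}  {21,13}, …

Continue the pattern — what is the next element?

First entry: +10 each step; -29, -19, -9, 1, 11, 21 → 31.
Second entry: each term is the sum of the two before it, so 1, 2, 3, 5, 8, 13 → 21.
Combining the parts gives {31,21}.

{31,21}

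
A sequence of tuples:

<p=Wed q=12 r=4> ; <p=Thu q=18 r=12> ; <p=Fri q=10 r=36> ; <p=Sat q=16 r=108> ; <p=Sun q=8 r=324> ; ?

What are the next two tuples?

For the p, runs through the weekdays Mon→Sun: Wed, Thu, Fri, Sat, Sun → Mon → Tue.
Q goes 12, 18, 10, 16, 8 → 14 → 6 (alternating steps +6, −8, +6, −8, …).
R: ×3 each step, so 4, 12, 36, 108, 324 → 972 → 2916.
Putting the parts together: <p=Mon q=14 r=972> and then <p=Tue q=6 r=2916>.

<p=Mon q=14 r=972>, <p=Tue q=6 r=2916>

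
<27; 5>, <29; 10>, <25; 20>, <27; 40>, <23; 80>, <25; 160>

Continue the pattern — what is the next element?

First part: alternating steps +2, −4, +2, −4, …; 27, 29, 25, 27, 23, 25 → 21.
Second part: ×2 each step; 5, 10, 20, 40, 80, 160 → 320.
Putting it together: <21; 320>.

<21; 320>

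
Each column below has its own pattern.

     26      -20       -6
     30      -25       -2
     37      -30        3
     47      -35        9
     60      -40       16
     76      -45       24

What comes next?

For the first component, differences are 4, 7, 10, … (increasing by 3 each time): 26, 30, 37, 47, 60, 76 → 95.
Second component: -20, -25, -30, -35, -40, -45 → -50 (−5 each step).
Third component: differences are 4, 5, 6, … (increasing by 1 each time), so -6, -2, 3, 9, 16, 24 → 33.
Putting it together: 95  -50  33.

95  -50  33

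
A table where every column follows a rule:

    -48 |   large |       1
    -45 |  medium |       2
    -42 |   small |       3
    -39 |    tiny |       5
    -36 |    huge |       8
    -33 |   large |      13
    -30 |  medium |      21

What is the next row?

First component goes -48, -45, -42, -39, -36, -33, -30 → -27 (+3 each step).
Size: repeats large → medium → small → tiny → huge, so large, medium, small, tiny, huge, large, medium → small.
Third component goes 1, 2, 3, 5, 8, 13, 21 → 34 (each term is the sum of the two before it).
Putting it together: -27  small  34.

-27  small  34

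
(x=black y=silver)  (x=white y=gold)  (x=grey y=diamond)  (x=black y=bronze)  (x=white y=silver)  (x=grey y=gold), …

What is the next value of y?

Y: repeats silver → gold → diamond → bronze; silver, gold, diamond, bronze, silver, gold → diamond.

diamond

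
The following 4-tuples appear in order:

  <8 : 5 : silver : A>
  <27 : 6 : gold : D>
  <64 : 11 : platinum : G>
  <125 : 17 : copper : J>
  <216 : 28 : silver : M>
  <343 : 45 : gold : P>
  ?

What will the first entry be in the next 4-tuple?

512

First entry: perfect cubes: 2³, 3³, 4³, …; 8, 27, 64, 125, 216, 343 → 512.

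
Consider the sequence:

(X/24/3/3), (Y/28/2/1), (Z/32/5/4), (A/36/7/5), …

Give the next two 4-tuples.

Letter — letters move forward 1 place in the alphabet, wrapping Z→A: X, Y, Z, A → B → C.
Second part: 24, 28, 32, 36 → 40 → 44 (+4 each step).
Third part: 3, 2, 5, 7 → 12 → 19 (each term is the sum of the two before it).
Fourth part: each term is the sum of the two before it; 3, 1, 4, 5 → 9 → 14.
So the next two 4-tuples are (B/40/12/9) and (C/44/19/14).

(B/40/12/9), (C/44/19/14)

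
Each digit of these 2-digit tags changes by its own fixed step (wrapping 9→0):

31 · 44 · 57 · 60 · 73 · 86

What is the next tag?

For the first digit, +1 each step, mod 10: 3, 4, 5, 6, 7, 8 → 9.
Second digit: +3 each step, mod 10; 1, 4, 7, 0, 3, 6 → 9.
Putting it together: 99.

99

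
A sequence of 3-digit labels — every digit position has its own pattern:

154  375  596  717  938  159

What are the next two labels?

First digit — +2 each step, mod 10: 1, 3, 5, 7, 9, 1 → 3 → 5.
Second digit: 5, 7, 9, 1, 3, 5 → 7 → 9 (+2 each step, mod 10).
For the third digit, +1 each step, mod 10: 4, 5, 6, 7, 8, 9 → 0 → 1.
So the next two labels are 370 and 591.

370 then 591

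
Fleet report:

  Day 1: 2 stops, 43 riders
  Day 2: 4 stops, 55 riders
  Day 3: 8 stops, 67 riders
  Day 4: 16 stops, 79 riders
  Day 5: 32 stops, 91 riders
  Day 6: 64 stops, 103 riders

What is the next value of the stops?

Stops: 2, 4, 8, 16, 32, 64 → 128 (×2 each step).

128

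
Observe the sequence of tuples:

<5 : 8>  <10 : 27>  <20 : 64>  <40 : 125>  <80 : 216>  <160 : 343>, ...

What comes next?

First entry: ×2 each step, so 5, 10, 20, 40, 80, 160 → 320.
Second entry: perfect cubes: 2³, 3³, 4³, …, so 8, 27, 64, 125, 216, 343 → 512.
So the next tuple is <320 : 512>.

<320 : 512>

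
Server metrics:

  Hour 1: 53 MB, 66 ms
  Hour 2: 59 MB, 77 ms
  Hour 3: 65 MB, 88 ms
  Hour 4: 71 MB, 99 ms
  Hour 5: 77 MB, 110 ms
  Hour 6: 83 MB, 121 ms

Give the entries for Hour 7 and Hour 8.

MB: +6 each step; 53, 59, 65, 71, 77, 83 → 89 → 95.
Ms — +11 each step: 66, 77, 88, 99, 110, 121 → 132 → 143.
So the next two lines are 89 MB, 132 ms and 95 MB, 143 ms.

89 MB, 132 ms; 95 MB, 143 ms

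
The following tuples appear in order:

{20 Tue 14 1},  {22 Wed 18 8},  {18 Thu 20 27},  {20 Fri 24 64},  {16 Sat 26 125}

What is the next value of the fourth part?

Fourth part: 1, 8, 27, 64, 125 → 216 (perfect cubes: 1³, 2³, 3³, …).

216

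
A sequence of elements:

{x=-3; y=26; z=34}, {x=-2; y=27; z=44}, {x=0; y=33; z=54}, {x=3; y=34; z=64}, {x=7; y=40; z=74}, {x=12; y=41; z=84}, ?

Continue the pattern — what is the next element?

For the x, differences are 1, 2, 3, … (increasing by 1 each time): -3, -2, 0, 3, 7, 12 → 18.
Y: alternating steps +1, +6, +1, +6, …, so 26, 27, 33, 34, 40, 41 → 47.
Z goes 34, 44, 54, 64, 74, 84 → 94 (+10 each step).
Combining the parts gives {x=18; y=47; z=94}.

{x=18; y=47; z=94}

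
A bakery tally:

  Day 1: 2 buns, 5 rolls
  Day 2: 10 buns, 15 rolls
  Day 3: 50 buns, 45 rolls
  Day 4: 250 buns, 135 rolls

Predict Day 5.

1250 buns, 405 rolls

Buns: 2, 10, 50, 250 → 1250 (×5 each step).
Rolls: 5, 15, 45, 135 → 405 (×3 each step).
So the next line is 1250 buns, 405 rolls.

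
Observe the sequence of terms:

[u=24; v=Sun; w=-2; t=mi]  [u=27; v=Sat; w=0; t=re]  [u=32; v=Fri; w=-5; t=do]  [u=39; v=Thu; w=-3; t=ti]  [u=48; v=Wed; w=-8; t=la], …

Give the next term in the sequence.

[u=59; v=Tue; w=-6; t=sol]

U: 24, 27, 32, 39, 48 → 59 (differences are 3, 5, 7, … (increasing by 2 each time)).
V goes Sun, Sat, Fri, Thu, Wed → Tue (runs backward through the weekdays Mon→Sun).
W: alternating steps +2, −5, +2, −5, …; -2, 0, -5, -3, -8 → -6.
For the t, runs backward through the solfège scale do→ti: mi, re, do, ti, la → sol.
So the next term is [u=59; v=Tue; w=-6; t=sol].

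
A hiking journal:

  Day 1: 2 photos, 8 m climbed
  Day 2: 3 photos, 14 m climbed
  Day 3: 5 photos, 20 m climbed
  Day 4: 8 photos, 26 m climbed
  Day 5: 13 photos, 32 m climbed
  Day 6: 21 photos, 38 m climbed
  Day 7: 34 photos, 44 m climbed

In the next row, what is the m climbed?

50

Photos: 2, 3, 5, 8, 13, 21, 34 → 55 (each term is the sum of the two before it).
M climbed: +6 each step, so 8, 14, 20, 26, 32, 38, 44 → 50.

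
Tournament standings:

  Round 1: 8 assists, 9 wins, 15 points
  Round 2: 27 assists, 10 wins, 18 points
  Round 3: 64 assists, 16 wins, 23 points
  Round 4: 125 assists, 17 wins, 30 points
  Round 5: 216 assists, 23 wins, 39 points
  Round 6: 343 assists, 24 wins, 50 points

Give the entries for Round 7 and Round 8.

For the assists, perfect cubes: 2³, 3³, 4³, …: 8, 27, 64, 125, 216, 343 → 512 → 729.
Wins: 9, 10, 16, 17, 23, 24 → 30 → 31 (alternating steps +1, +6, +1, +6, …).
Points goes 15, 18, 23, 30, 39, 50 → 63 → 78 (differences are 3, 5, 7, … (increasing by 2 each time)).
So the next two records are 512 assists, 30 wins, 63 points and 729 assists, 31 wins, 78 points.

512 assists, 30 wins, 63 points; 729 assists, 31 wins, 78 points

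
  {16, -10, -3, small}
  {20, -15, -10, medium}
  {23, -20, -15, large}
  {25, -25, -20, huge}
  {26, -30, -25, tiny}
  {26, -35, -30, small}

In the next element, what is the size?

For the size, repeats small → medium → large → huge → tiny: small, medium, large, huge, tiny, small → medium.

medium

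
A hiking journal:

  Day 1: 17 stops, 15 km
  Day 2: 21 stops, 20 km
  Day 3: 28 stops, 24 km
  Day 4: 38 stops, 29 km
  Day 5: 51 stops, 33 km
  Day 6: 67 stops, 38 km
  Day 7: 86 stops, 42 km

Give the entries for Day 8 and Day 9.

Stops goes 17, 21, 28, 38, 51, 67, 86 → 108 → 133 (differences are 4, 7, 10, … (increasing by 3 each time)).
Km — alternating steps +5, +4, +5, +4, …: 15, 20, 24, 29, 33, 38, 42 → 47 → 51.
Putting the parts together: 108 stops, 47 km and then 133 stops, 51 km.

108 stops, 47 km; 133 stops, 51 km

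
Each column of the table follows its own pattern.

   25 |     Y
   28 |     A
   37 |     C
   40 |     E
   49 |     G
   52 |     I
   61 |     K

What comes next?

First component goes 25, 28, 37, 40, 49, 52, 61 → 64 (alternating steps +3, +9, +3, +9, …).
Letter: letters move forward 2 places in the alphabet, wrapping Z→A; Y, A, C, E, G, I, K → M.
So the next line is 64  M.

64  M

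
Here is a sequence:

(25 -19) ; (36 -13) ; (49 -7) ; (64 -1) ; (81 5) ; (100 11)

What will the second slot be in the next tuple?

Second slot goes -19, -13, -7, -1, 5, 11 → 17 (+6 each step).

17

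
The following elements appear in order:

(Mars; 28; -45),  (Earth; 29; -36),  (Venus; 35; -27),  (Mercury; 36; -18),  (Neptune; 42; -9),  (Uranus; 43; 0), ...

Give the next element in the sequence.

Planet: Mars, Earth, Venus, Mercury, Neptune, Uranus → Saturn (runs backward through the planets Mercury→Neptune).
Second part: alternating steps +1, +6, +1, +6, …, so 28, 29, 35, 36, 42, 43 → 49.
Third part: +9 each step, so -45, -36, -27, -18, -9, 0 → 9.
Combining the parts gives (Saturn; 49; 9).

(Saturn; 49; 9)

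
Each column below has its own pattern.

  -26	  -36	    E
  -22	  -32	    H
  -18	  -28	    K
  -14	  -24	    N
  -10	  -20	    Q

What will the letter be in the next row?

Letter: letters move forward 3 places in the alphabet, so E, H, K, N, Q → T.

T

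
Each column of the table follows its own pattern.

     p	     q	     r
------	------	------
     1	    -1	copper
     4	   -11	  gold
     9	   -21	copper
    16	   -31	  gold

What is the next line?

Column p goes 1, 4, 9, 16 → 25 (perfect squares: 1², 2², 3², …).
Column q: −10 each step, so -1, -11, -21, -31 → -41.
Column r goes copper, gold, copper, gold → copper (alternates copper ↔ gold).
So the next line is 25  -41  copper.

25  -41  copper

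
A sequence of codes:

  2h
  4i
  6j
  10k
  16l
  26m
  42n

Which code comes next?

68o

For the first component, each term is the sum of the two before it: 2, 4, 6, 10, 16, 26, 42 → 68.
For the letter, letters move forward 1 place in the alphabet: h, i, j, k, l, m, n → o.
So the next code is 68o.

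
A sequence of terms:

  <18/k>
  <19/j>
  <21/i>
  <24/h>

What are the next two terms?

<28/g>, <33/f>

First slot: differences are 1, 2, 3, … (increasing by 1 each time), so 18, 19, 21, 24 → 28 → 33.
Letter goes k, j, i, h → g → f (letters move back 1 place in the alphabet).
So the next two terms are <28/g> and <33/f>.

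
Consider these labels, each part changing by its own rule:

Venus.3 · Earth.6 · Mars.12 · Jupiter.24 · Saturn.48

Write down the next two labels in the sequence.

For the planet, runs through the planets Mercury→Neptune: Venus, Earth, Mars, Jupiter, Saturn → Uranus → Neptune.
Second component — ×2 each step: 3, 6, 12, 24, 48 → 96 → 192.
Putting the parts together: Uranus.96 and then Neptune.192.

Uranus.96 then Neptune.192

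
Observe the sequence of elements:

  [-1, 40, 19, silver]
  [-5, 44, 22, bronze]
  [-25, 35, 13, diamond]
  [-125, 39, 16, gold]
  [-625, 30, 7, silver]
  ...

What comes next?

[-3125, 34, 10, bronze]

For the first coordinate, ×5 each step: -1, -5, -25, -125, -625 → -3125.
For the second coordinate, alternating steps +4, −9, +4, −9, …: 40, 44, 35, 39, 30 → 34.
Third coordinate goes 19, 22, 13, 16, 7 → 10 (alternating steps +3, −9, +3, −9, …).
Rank — repeats silver → bronze → diamond → gold: silver, bronze, diamond, gold, silver → bronze.
Putting it together: [-3125, 34, 10, bronze].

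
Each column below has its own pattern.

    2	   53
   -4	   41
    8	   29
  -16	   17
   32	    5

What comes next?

-64  -7

First component — ×(-2) each step: 2, -4, 8, -16, 32 → -64.
Second component: 53, 41, 29, 17, 5 → -7 (−12 each step).
Combining the parts gives -64  -7.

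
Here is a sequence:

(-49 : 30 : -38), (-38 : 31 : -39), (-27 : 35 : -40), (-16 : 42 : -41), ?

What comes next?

First part goes -49, -38, -27, -16 → -5 (+11 each step).
Second part: 30, 31, 35, 42 → 52 (differences are 1, 4, 7, … (increasing by 3 each time)).
Third part: −1 each step; -38, -39, -40, -41 → -42.
So the next element is (-5 : 52 : -42).

(-5 : 52 : -42)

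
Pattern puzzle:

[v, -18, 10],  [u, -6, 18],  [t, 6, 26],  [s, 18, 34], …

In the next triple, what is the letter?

r

For the letter, letters move back 1 place in the alphabet: v, u, t, s → r.
Second value: +12 each step, so -18, -6, 6, 18 → 30.
Third value: +8 each step; 10, 18, 26, 34 → 42.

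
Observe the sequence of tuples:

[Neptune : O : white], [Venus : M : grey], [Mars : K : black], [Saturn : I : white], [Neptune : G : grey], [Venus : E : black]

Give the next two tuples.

[Mars : C : white], [Saturn : A : grey]

Planet — repeats Neptune → Venus → Mars → Saturn: Neptune, Venus, Mars, Saturn, Neptune, Venus → Mars → Saturn.
Letter — letters move back 2 places in the alphabet: O, M, K, I, G, E → C → A.
Shade: repeats white → grey → black; white, grey, black, white, grey, black → white → grey.
So the next two tuples are [Mars : C : white] and [Saturn : A : grey].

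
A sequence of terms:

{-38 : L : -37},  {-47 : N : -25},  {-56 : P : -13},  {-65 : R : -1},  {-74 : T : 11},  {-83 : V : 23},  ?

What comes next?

{-92 : X : 35}

First component goes -38, -47, -56, -65, -74, -83 → -92 (−9 each step).
Letter: letters move forward 2 places in the alphabet, so L, N, P, R, T, V → X.
Third component: -37, -25, -13, -1, 11, 23 → 35 (+12 each step).
Combining the parts gives {-92 : X : 35}.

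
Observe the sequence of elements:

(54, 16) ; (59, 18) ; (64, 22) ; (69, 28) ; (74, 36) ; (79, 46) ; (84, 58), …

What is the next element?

First entry: 54, 59, 64, 69, 74, 79, 84 → 89 (+5 each step).
Second entry: 16, 18, 22, 28, 36, 46, 58 → 72 (differences are 2, 4, 6, … (increasing by 2 each time)).
So the next element is (89, 72).

(89, 72)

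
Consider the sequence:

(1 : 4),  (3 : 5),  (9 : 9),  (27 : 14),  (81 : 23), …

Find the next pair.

First coordinate: ×3 each step, so 1, 3, 9, 27, 81 → 243.
Second coordinate: each term is the sum of the two before it, so 4, 5, 9, 14, 23 → 37.
Combining the parts gives (243 : 37).

(243 : 37)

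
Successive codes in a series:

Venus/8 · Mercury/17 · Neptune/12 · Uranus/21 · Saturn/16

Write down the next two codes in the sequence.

Planet — runs backward through the planets Mercury→Neptune: Venus, Mercury, Neptune, Uranus, Saturn → Jupiter → Mars.
Second component: alternating steps +9, −5, +9, −5, …, so 8, 17, 12, 21, 16 → 25 → 20.
Putting the parts together: Jupiter/25 and then Mars/20.

Jupiter/25 then Mars/20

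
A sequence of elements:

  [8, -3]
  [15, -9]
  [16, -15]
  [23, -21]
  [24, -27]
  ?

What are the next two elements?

[31, -33], [32, -39]

First coordinate — alternating steps +7, +1, +7, +1, …: 8, 15, 16, 23, 24 → 31 → 32.
Second coordinate — −6 each step: -3, -9, -15, -21, -27 → -33 → -39.
So the next two elements are [31, -33] and [32, -39].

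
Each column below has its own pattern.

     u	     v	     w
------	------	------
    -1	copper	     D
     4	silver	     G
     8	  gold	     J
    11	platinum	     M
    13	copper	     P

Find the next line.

14  silver  S

Column u: differences are 5, 4, 3, … (decreasing by 1 each time), so -1, 4, 8, 11, 13 → 14.
Column v: copper, silver, gold, platinum, copper → silver (repeats copper → silver → gold → platinum).
For the column w, letters move forward 3 places in the alphabet: D, G, J, M, P → S.
So the next line is 14  silver  S.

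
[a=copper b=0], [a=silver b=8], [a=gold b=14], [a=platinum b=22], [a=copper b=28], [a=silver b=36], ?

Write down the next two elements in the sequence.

[a=gold b=42], [a=platinum b=50]

A: copper, silver, gold, platinum, copper, silver → gold → platinum (repeats copper → silver → gold → platinum).
B: alternating steps +8, +6, +8, +6, …, so 0, 8, 14, 22, 28, 36 → 42 → 50.
So the next two elements are [a=gold b=42] and [a=platinum b=50].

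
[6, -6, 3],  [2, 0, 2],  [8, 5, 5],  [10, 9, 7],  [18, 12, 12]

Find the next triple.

[28, 14, 19]

First entry: each term is the sum of the two before it; 6, 2, 8, 10, 18 → 28.
For the second entry, differences are 6, 5, 4, … (decreasing by 1 each time): -6, 0, 5, 9, 12 → 14.
Third entry: 3, 2, 5, 7, 12 → 19 (each term is the sum of the two before it).
So the next triple is [28, 14, 19].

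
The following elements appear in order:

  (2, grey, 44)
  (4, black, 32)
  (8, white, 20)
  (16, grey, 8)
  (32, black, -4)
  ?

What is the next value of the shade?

white

First part: ×2 each step; 2, 4, 8, 16, 32 → 64.
Shade: repeats grey → black → white; grey, black, white, grey, black → white.
Third part — −12 each step: 44, 32, 20, 8, -4 → -16.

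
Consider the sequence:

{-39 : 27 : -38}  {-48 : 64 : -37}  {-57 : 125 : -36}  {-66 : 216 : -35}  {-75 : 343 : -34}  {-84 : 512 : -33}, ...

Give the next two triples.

First component goes -39, -48, -57, -66, -75, -84 → -93 → -102 (−9 each step).
Second component goes 27, 64, 125, 216, 343, 512 → 729 → 1000 (perfect cubes: 3³, 4³, 5³, …).
Third component — +1 each step: -38, -37, -36, -35, -34, -33 → -32 → -31.
So the next two triples are {-93 : 729 : -32} and {-102 : 1000 : -31}.

{-93 : 729 : -32}, {-102 : 1000 : -31}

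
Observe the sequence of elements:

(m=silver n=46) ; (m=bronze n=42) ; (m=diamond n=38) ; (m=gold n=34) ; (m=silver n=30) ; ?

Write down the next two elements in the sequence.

M: repeats silver → bronze → diamond → gold; silver, bronze, diamond, gold, silver → bronze → diamond.
N — −4 each step: 46, 42, 38, 34, 30 → 26 → 22.
So the next two elements are (m=bronze n=26) and (m=diamond n=22).

(m=bronze n=26), (m=diamond n=22)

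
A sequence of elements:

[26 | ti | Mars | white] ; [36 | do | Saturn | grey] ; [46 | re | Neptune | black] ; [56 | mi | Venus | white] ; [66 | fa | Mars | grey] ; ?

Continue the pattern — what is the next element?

[76 | sol | Saturn | black]

First entry — +10 each step: 26, 36, 46, 56, 66 → 76.
Note: ti, do, re, mi, fa → sol (runs through the solfège scale do→ti).
For the planet, repeats Mars → Saturn → Neptune → Venus: Mars, Saturn, Neptune, Venus, Mars → Saturn.
For the shade, repeats white → grey → black: white, grey, black, white, grey → black.
So the next element is [76 | sol | Saturn | black].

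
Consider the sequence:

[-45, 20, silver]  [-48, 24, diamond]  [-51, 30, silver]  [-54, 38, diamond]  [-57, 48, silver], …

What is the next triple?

[-60, 60, diamond]

First slot goes -45, -48, -51, -54, -57 → -60 (−3 each step).
Second slot goes 20, 24, 30, 38, 48 → 60 (differences are 4, 6, 8, … (increasing by 2 each time)).
For the rank, alternates silver ↔ diamond: silver, diamond, silver, diamond, silver → diamond.
Putting it together: [-60, 60, diamond].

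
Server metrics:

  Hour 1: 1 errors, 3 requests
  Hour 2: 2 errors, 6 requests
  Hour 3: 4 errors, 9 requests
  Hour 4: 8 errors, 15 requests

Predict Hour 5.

16 errors, 24 requests

Errors: ×2 each step; 1, 2, 4, 8 → 16.
Requests goes 3, 6, 9, 15 → 24 (each term is the sum of the two before it).
Combining the parts gives 16 errors, 24 requests.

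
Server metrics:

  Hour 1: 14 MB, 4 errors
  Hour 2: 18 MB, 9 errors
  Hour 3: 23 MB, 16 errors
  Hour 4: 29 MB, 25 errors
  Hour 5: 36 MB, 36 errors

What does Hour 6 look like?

MB: differences are 4, 5, 6, … (increasing by 1 each time); 14, 18, 23, 29, 36 → 44.
Errors: perfect squares: 2², 3², 4², …, so 4, 9, 16, 25, 36 → 49.
Putting it together: 44 MB, 49 errors.

44 MB, 49 errors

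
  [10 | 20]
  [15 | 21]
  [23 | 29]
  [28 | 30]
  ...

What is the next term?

First entry: alternating steps +5, +8, +5, +8, …; 10, 15, 23, 28 → 36.
For the second entry, alternating steps +1, +8, +1, +8, …: 20, 21, 29, 30 → 38.
Putting it together: [36 | 38].

[36 | 38]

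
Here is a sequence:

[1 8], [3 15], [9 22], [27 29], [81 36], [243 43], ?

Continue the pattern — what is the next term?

[729 50]

First part — ×3 each step: 1, 3, 9, 27, 81, 243 → 729.
Second part goes 8, 15, 22, 29, 36, 43 → 50 (+7 each step).
Putting it together: [729 50].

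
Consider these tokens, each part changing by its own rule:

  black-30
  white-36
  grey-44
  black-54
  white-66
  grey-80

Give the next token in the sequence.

black-96

For the shade, repeats black → white → grey: black, white, grey, black, white, grey → black.
Second component: differences are 6, 8, 10, … (increasing by 2 each time), so 30, 36, 44, 54, 66, 80 → 96.
Putting it together: black-96.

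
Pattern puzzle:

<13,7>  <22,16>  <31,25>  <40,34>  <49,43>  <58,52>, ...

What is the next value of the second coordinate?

61

First coordinate goes 13, 22, 31, 40, 49, 58 → 67 (+9 each step).
Second coordinate: 7, 16, 25, 34, 43, 52 → 61 (always 6 less than the first coordinate).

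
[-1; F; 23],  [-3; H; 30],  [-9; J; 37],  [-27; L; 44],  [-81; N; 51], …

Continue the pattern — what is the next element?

[-243; P; 58]

For the first slot, ×3 each step: -1, -3, -9, -27, -81 → -243.
Letter: letters move forward 2 places in the alphabet; F, H, J, L, N → P.
Third slot: +7 each step; 23, 30, 37, 44, 51 → 58.
Putting it together: [-243; P; 58].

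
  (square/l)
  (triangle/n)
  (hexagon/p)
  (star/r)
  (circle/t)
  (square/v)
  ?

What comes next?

Shape goes square, triangle, hexagon, star, circle, square → triangle (repeats square → triangle → hexagon → star → circle).
Letter: letters move forward 2 places in the alphabet; l, n, p, r, t, v → x.
Combining the parts gives (triangle/x).

(triangle/x)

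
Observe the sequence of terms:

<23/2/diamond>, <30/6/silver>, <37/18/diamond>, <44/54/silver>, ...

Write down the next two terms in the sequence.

First slot — +7 each step: 23, 30, 37, 44 → 51 → 58.
For the second slot, ×3 each step: 2, 6, 18, 54 → 162 → 486.
Rank goes diamond, silver, diamond, silver → diamond → silver (alternates diamond ↔ silver).
Putting the parts together: <51/162/diamond> and then <58/486/silver>.

<51/162/diamond>, <58/486/silver>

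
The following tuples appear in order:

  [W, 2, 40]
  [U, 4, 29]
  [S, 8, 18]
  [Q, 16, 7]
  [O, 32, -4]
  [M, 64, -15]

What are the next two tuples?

Letter: W, U, S, Q, O, M → K → I (letters move back 2 places in the alphabet).
Second coordinate — ×2 each step: 2, 4, 8, 16, 32, 64 → 128 → 256.
Third coordinate goes 40, 29, 18, 7, -4, -15 → -26 → -37 (−11 each step).
Putting the parts together: [K, 128, -26] and then [I, 256, -37].

[K, 128, -26], [I, 256, -37]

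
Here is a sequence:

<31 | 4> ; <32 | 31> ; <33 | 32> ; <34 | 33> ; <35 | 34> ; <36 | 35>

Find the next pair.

<37 | 36>

First coordinate goes 31, 32, 33, 34, 35, 36 → 37 (+1 each step).
Second coordinate — always the previous value of the first coordinate: 4, 31, 32, 33, 34, 35 → 36.
So the next pair is <37 | 36>.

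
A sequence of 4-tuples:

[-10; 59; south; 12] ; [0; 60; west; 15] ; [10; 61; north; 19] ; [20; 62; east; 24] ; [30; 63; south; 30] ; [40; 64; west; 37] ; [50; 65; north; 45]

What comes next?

[60; 66; east; 54]

First part: -10, 0, 10, 20, 30, 40, 50 → 60 (+10 each step).
Second part: +1 each step; 59, 60, 61, 62, 63, 64, 65 → 66.
Direction: south, west, north, east, south, west, north → east (repeats south → west → north → east).
Fourth part goes 12, 15, 19, 24, 30, 37, 45 → 54 (differences are 3, 4, 5, … (increasing by 1 each time)).
So the next 4-tuple is [60; 66; east; 54].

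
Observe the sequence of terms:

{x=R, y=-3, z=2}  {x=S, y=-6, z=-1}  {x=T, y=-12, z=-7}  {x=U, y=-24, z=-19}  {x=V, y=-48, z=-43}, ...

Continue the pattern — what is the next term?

For the x, letters move forward 1 place in the alphabet: R, S, T, U, V → W.
Y — ×2 each step: -3, -6, -12, -24, -48 → -96.
Z: always 5 more than the y, so 2, -1, -7, -19, -43 → -91.
So the next term is {x=W, y=-96, z=-91}.

{x=W, y=-96, z=-91}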